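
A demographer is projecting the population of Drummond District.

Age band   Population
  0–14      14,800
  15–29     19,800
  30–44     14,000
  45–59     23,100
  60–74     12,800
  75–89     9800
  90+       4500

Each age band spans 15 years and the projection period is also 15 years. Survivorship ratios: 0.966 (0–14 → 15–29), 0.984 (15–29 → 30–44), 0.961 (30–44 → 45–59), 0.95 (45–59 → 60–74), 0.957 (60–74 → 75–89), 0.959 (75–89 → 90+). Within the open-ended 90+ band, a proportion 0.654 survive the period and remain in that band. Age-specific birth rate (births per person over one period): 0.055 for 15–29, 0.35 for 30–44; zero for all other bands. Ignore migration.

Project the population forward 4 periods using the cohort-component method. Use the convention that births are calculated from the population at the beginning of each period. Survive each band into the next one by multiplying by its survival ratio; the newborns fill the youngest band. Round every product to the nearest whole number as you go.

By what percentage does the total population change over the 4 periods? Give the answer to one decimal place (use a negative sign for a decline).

(Bands numbered youngest = 1 to oldest = 7.)
— Period 1 —
Births: 19800 * 0.055 = 1089 ; 14000 * 0.35 = 4900 → 5989
Band 2: 14800 * 0.966 = 14297
Band 3: 19800 * 0.984 = 19483
Band 4: 14000 * 0.961 = 13454
Band 5: 23100 * 0.95 = 21945
Band 6: 12800 * 0.957 = 12250
Band 7: 9800 * 0.959 + 4500 * 0.654 = 9398 + 2943 = 12341
→ [5989, 14297, 19483, 13454, 21945, 12250, 12341]
— Period 2 —
Births: 14297 * 0.055 = 786 ; 19483 * 0.35 = 6819 → 7605
Band 2: 5989 * 0.966 = 5785
Band 3: 14297 * 0.984 = 14068
Band 4: 19483 * 0.961 = 18723
Band 5: 13454 * 0.95 = 12781
Band 6: 21945 * 0.957 = 21001
Band 7: 12250 * 0.959 + 12341 * 0.654 = 11748 + 8071 = 19819
→ [7605, 5785, 14068, 18723, 12781, 21001, 19819]
— Period 3 —
Births: 5785 * 0.055 = 318 ; 14068 * 0.35 = 4924 → 5242
Band 2: 7605 * 0.966 = 7346
Band 3: 5785 * 0.984 = 5692
Band 4: 14068 * 0.961 = 13519
Band 5: 18723 * 0.95 = 17787
Band 6: 12781 * 0.957 = 12231
Band 7: 21001 * 0.959 + 19819 * 0.654 = 20140 + 12962 = 33102
→ [5242, 7346, 5692, 13519, 17787, 12231, 33102]
— Period 4 —
Births: 7346 * 0.055 = 404 ; 5692 * 0.35 = 1992 → 2396
Band 2: 5242 * 0.966 = 5064
Band 3: 7346 * 0.984 = 7228
Band 4: 5692 * 0.961 = 5470
Band 5: 13519 * 0.95 = 12843
Band 6: 17787 * 0.957 = 17022
Band 7: 12231 * 0.959 + 33102 * 0.654 = 11730 + 21649 = 33379
→ [2396, 5064, 7228, 5470, 12843, 17022, 33379]
Total: 98800 → 83402; change = -15398; percentage change = -15.6%

-15.6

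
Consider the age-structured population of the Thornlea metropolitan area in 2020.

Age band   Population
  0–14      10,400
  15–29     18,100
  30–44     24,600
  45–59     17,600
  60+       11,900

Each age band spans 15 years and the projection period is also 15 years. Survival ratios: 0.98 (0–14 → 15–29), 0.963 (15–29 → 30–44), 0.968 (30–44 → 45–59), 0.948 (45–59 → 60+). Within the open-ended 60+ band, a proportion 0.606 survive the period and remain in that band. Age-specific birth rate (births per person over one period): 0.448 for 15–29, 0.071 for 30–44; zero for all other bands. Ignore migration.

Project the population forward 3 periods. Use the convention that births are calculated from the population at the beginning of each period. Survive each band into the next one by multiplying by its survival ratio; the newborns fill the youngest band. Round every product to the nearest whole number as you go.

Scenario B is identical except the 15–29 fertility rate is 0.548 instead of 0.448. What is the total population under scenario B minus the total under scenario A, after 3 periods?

4645

Period 1:
Births: 18100 × 0.448 = 8109  |  24600 × 0.071 = 1747 → 9856
15–29: 10400 × 0.98 = 10192
30–44: 18100 × 0.963 = 17430
45–59: 24600 × 0.968 = 23813
60+: 17600 × 0.948 + 11900 × 0.606 = 16685 + 7211 = 23896
Giving 9856 / 10192 / 17430 / 23813 / 23896.
Period 2:
Births: 10192 × 0.448 = 4566  |  17430 × 0.071 = 1238 → 5804
15–29: 9856 × 0.98 = 9659
30–44: 10192 × 0.963 = 9815
45–59: 17430 × 0.968 = 16872
60+: 23813 × 0.948 + 23896 × 0.606 = 22575 + 14481 = 37056
Giving 5804 / 9659 / 9815 / 16872 / 37056.
Period 3:
Births: 9659 × 0.448 = 4327  |  9815 × 0.071 = 697 → 5024
15–29: 5804 × 0.98 = 5688
30–44: 9659 × 0.963 = 9302
45–59: 9815 × 0.968 = 9501
60+: 16872 × 0.948 + 37056 × 0.606 = 15995 + 22456 = 38451
Giving 5024 / 5688 / 9302 / 9501 / 38451.
Scenario A total after 3 periods: 67966
Scenario B projection —
Period 1:
Births: 18100 × 0.548 = 9919  |  24600 × 0.071 = 1747 → 11666
15–29: 10400 × 0.98 = 10192
30–44: 18100 × 0.963 = 17430
45–59: 24600 × 0.968 = 23813
60+: 17600 × 0.948 + 11900 × 0.606 = 16685 + 7211 = 23896
Giving 11666 / 10192 / 17430 / 23813 / 23896.
Period 2:
Births: 10192 × 0.548 = 5585  |  17430 × 0.071 = 1238 → 6823
15–29: 11666 × 0.98 = 11433
30–44: 10192 × 0.963 = 9815
45–59: 17430 × 0.968 = 16872
60+: 23813 × 0.948 + 23896 × 0.606 = 22575 + 14481 = 37056
Giving 6823 / 11433 / 9815 / 16872 / 37056.
Period 3:
Births: 11433 × 0.548 = 6265  |  9815 × 0.071 = 697 → 6962
15–29: 6823 × 0.98 = 6687
30–44: 11433 × 0.963 = 11010
45–59: 9815 × 0.968 = 9501
60+: 16872 × 0.948 + 37056 × 0.606 = 15995 + 22456 = 38451
Giving 6962 / 6687 / 11010 / 9501 / 38451.
Scenario B total after 3 periods: 72611
Difference B − A = 72611 − 67966 = 4645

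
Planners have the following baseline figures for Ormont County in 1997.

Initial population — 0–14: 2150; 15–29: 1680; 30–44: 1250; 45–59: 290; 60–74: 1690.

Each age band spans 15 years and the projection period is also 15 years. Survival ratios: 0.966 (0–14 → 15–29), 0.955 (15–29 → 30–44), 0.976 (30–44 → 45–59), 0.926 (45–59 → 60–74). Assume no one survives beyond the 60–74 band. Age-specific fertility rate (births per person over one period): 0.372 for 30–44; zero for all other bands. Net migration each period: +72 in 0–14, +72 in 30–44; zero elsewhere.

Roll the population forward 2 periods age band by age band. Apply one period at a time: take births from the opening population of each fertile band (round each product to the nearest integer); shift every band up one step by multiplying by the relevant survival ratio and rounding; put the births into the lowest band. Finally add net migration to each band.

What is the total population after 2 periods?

6036

Period 1.
Births: 1250 × 0.372 = 465
15–29: 2150 × 0.966 = 2077
30–44: 1680 × 0.955 = 1604
45–59: 1250 × 0.976 = 1220
60–74: 290 × 0.926 = 269
Net migration: 0–14 + 72 → 537; 30–44 + 72 → 1676
Population now: 0–14=537, 15–29=2077, 30–44=1676, 45–59=1220, 60–74=269
Period 2.
Births: 1676 × 0.372 = 623
15–29: 537 × 0.966 = 519
30–44: 2077 × 0.955 = 1984
45–59: 1676 × 0.976 = 1636
60–74: 1220 × 0.926 = 1130
Net migration: 0–14 + 72 → 695; 30–44 + 72 → 2056
Population now: 0–14=695, 15–29=519, 30–44=2056, 45–59=1636, 60–74=1130
Total after period 2: 695 + 519 + 2056 + 1636 + 1130 = 6036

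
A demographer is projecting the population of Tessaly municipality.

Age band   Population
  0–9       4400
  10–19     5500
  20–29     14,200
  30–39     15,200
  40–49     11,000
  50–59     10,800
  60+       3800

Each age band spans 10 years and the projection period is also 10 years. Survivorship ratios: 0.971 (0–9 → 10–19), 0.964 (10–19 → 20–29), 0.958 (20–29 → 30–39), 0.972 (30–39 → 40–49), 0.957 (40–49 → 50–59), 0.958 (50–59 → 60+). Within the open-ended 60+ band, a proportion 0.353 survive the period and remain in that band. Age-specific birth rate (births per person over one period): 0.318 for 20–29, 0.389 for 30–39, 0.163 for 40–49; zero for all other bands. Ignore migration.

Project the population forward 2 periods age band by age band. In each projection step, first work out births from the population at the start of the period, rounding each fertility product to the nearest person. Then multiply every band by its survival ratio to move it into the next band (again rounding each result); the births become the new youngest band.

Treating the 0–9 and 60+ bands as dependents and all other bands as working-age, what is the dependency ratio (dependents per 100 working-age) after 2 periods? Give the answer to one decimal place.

Call the groups 1 to 7, youngest first.
Period 1.
Births: 14200 × 0.318 = 4516  |  15200 × 0.389 = 5913  |  11000 × 0.163 = 1793 ⇒ total 12222
Group 2: 4400 × 0.971 = 4272
Group 3: 5500 × 0.964 = 5302
Group 4: 14200 × 0.958 = 13604
Group 5: 15200 × 0.972 = 14774
Group 6: 11000 × 0.957 = 10527
Group 7: 10800 × 0.958 + 3800 × 0.353 = 10346 + 1341 = 11687
Population now: 0–9=12222, 10–19=4272, 20–29=5302, 30–39=13604, 40–49=14774, 50–59=10527, 60+=11687
Period 2.
Births: 5302 × 0.318 = 1686  |  13604 × 0.389 = 5292  |  14774 × 0.163 = 2408 ⇒ total 9386
Group 2: 12222 × 0.971 = 11868
Group 3: 4272 × 0.964 = 4118
Group 4: 5302 × 0.958 = 5079
Group 5: 13604 × 0.972 = 13223
Group 6: 14774 × 0.957 = 14139
Group 7: 10527 × 0.958 + 11687 × 0.353 = 10085 + 4126 = 14211
Population now: 0–9=9386, 10–19=11868, 20–29=4118, 30–39=5079, 40–49=13223, 50–59=14139, 60+=14211
Dependents (band 0–9 + band 60+) = 9386 + 14211 = 23597; working-age = 48427; ratio = 23597/48427 × 100 = 48.7

48.7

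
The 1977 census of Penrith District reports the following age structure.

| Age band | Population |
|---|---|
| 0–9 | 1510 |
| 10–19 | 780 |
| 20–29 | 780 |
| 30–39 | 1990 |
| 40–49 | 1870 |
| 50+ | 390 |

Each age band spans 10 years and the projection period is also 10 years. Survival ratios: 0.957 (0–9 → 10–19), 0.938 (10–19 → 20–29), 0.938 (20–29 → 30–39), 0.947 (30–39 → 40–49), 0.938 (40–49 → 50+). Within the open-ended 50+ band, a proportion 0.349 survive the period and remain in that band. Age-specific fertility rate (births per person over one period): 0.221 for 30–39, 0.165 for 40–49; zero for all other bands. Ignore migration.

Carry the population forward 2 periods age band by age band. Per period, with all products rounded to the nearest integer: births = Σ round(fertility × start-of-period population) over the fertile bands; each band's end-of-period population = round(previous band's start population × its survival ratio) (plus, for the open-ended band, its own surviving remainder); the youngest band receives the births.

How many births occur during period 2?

Call the groups 1 to 6, youngest first.
[period 1]
Births: 1990 * 0.221 = 440  |  1870 * 0.165 = 309 → 749
Group 2: 1510 * 0.957 = 1445
Group 3: 780 * 0.938 = 732
Group 4: 780 * 0.938 = 732
Group 5: 1990 * 0.947 = 1885
Group 6: 1870 * 0.938 + 390 * 0.349 = 1754 + 136 = 1890
Giving 749 / 1445 / 732 / 732 / 1885 / 1890.
[period 2]
Births: 732 * 0.221 = 162  |  1885 * 0.165 = 311 → 473
Group 2: 749 * 0.957 = 717
Group 3: 1445 * 0.938 = 1355
Group 4: 732 * 0.938 = 687
Group 5: 732 * 0.947 = 693
Group 6: 1885 * 0.938 + 1890 * 0.349 = 1768 + 660 = 2428
Giving 473 / 717 / 1355 / 687 / 693 / 2428.

473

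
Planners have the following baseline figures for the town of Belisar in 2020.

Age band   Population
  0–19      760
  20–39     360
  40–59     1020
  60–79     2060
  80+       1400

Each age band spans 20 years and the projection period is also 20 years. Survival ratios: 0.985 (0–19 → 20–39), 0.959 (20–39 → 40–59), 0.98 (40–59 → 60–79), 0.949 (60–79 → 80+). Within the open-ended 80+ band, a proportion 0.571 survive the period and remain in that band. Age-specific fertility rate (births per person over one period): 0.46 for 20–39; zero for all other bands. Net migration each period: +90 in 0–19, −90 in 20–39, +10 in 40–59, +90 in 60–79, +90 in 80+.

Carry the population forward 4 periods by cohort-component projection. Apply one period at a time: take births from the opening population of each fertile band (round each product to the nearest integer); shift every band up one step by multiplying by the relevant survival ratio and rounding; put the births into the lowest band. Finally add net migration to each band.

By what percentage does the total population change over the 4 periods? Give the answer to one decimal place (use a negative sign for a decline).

Call the bands 1 to 5, youngest first.
Period 1:
Births: 360 × 0.46 = 166
Band 2: 760 × 0.985 = 749
Band 3: 360 × 0.959 = 345
Band 4: 1020 × 0.98 = 1000
Band 5: 2060 × 0.949 + 1400 × 0.571 = 1955 + 799 = 2754
Net migration: Band 1 + 90 → 256; Band 2 − 90 → 659; Band 3 + 10 → 355; Band 4 + 90 → 1090; Band 5 + 90 → 2844
Population now: 0–19=256, 20–39=659, 40–59=355, 60–79=1090, 80+=2844
Period 2:
Births: 659 × 0.46 = 303
Band 2: 256 × 0.985 = 252
Band 3: 659 × 0.959 = 632
Band 4: 355 × 0.98 = 348
Band 5: 1090 × 0.949 + 2844 × 0.571 = 1034 + 1624 = 2658
Net migration: Band 1 + 90 → 393; Band 2 − 90 → 162; Band 3 + 10 → 642; Band 4 + 90 → 438; Band 5 + 90 → 2748
Population now: 0–19=393, 20–39=162, 40–59=642, 60–79=438, 80+=2748
Period 3:
Births: 162 × 0.46 = 75
Band 2: 393 × 0.985 = 387
Band 3: 162 × 0.959 = 155
Band 4: 642 × 0.98 = 629
Band 5: 438 × 0.949 + 2748 × 0.571 = 416 + 1569 = 1985
Net migration: Band 1 + 90 → 165; Band 2 − 90 → 297; Band 3 + 10 → 165; Band 4 + 90 → 719; Band 5 + 90 → 2075
Population now: 0–19=165, 20–39=297, 40–59=165, 60–79=719, 80+=2075
Period 4:
Births: 297 × 0.46 = 137
Band 2: 165 × 0.985 = 163
Band 3: 297 × 0.959 = 285
Band 4: 165 × 0.98 = 162
Band 5: 719 × 0.949 + 2075 × 0.571 = 682 + 1185 = 1867
Net migration: Band 1 + 90 → 227; Band 2 − 90 → 73; Band 3 + 10 → 295; Band 4 + 90 → 252; Band 5 + 90 → 1957
Population now: 0–19=227, 20–39=73, 40–59=295, 60–79=252, 80+=1957
Total: 5600 → 2804; change = -2796; percentage change = -49.9%

-49.9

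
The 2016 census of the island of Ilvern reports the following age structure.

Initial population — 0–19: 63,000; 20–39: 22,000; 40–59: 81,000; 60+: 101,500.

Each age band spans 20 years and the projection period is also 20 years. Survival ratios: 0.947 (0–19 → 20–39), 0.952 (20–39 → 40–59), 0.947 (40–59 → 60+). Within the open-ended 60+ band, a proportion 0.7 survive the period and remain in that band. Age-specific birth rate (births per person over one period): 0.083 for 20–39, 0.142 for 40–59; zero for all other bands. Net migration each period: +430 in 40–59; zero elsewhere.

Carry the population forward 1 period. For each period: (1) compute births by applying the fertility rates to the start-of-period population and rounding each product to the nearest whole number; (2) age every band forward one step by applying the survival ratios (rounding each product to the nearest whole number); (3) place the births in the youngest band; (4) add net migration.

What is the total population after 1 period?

After projecting period 1:
Births: 22000 × 0.083 = 1826, 81000 × 0.142 = 11502 → total 13328
20–39: 63000 × 0.947 = 59661
40–59: 22000 × 0.952 = 20944
60+: 81000 × 0.947 + 101500 × 0.7 = 76707 + 71050 = 147757
Net migration: 40–59 + 430 → 21374
End of period: [13328, 59661, 21374, 147757]
Total after period 1: 13328 + 59661 + 21374 + 147757 = 242120

242120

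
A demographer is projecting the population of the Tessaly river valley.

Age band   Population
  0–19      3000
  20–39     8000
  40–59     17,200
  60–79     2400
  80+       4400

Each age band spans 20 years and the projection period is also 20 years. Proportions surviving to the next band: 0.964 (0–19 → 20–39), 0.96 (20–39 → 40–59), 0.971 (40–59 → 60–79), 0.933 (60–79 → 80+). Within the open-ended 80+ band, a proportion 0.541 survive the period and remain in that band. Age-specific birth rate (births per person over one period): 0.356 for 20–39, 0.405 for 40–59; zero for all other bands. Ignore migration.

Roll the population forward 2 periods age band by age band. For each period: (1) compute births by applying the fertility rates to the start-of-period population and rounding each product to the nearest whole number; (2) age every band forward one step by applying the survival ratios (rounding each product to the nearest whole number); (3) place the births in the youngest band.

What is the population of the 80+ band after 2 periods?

[period 1]
Births: 8000 * 0.356 = 2848, 17200 * 0.405 = 6966 → 9814
20–39: 3000 * 0.964 = 2892
40–59: 8000 * 0.96 = 7680
60–79: 17200 * 0.971 = 16701
80+: 2400 * 0.933 + 4400 * 0.541 = 2239 + 2380 = 4619
→ [9814, 2892, 7680, 16701, 4619]
[period 2]
Births: 2892 * 0.356 = 1030, 7680 * 0.405 = 3110 → 4140
20–39: 9814 * 0.964 = 9461
40–59: 2892 * 0.96 = 2776
60–79: 7680 * 0.971 = 7457
80+: 16701 * 0.933 + 4619 * 0.541 = 15582 + 2499 = 18081
→ [4140, 9461, 2776, 7457, 18081]

18081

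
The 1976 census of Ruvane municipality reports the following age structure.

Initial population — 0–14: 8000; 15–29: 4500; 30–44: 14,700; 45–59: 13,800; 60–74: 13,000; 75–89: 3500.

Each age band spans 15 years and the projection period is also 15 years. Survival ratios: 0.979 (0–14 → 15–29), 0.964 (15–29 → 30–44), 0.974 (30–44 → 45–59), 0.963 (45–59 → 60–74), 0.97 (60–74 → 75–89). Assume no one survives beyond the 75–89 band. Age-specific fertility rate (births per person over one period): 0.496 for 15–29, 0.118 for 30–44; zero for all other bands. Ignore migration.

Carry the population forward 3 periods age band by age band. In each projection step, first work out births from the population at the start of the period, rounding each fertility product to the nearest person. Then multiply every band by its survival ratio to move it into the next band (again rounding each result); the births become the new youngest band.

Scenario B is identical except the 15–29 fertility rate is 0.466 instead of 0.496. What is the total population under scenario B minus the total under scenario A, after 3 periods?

-535

Numbering the groups 1..6 from youngest to oldest:
Period 1:
Births: 4500 * 0.496 = 2232 ; 14700 * 0.118 = 1735 → 3967
Group 2: 8000 * 0.979 = 7832
Group 3: 4500 * 0.964 = 4338
Group 4: 14700 * 0.974 = 14318
Group 5: 13800 * 0.963 = 13289
Group 6: 13000 * 0.97 = 12610
End of period: [3967, 7832, 4338, 14318, 13289, 12610]
Period 2:
Births: 7832 * 0.496 = 3885 ; 4338 * 0.118 = 512 → 4397
Group 2: 3967 * 0.979 = 3884
Group 3: 7832 * 0.964 = 7550
Group 4: 4338 * 0.974 = 4225
Group 5: 14318 * 0.963 = 13788
Group 6: 13289 * 0.97 = 12890
End of period: [4397, 3884, 7550, 4225, 13788, 12890]
Period 3:
Births: 3884 * 0.496 = 1926 ; 7550 * 0.118 = 891 → 2817
Group 2: 4397 * 0.979 = 4305
Group 3: 3884 * 0.964 = 3744
Group 4: 7550 * 0.974 = 7354
Group 5: 4225 * 0.963 = 4069
Group 6: 13788 * 0.97 = 13374
End of period: [2817, 4305, 3744, 7354, 4069, 13374]
Scenario A total after 3 periods: 35663
Scenario B projection —
Period 1:
Births: 4500 * 0.466 = 2097 ; 14700 * 0.118 = 1735 → 3832
Group 2: 8000 * 0.979 = 7832
Group 3: 4500 * 0.964 = 4338
Group 4: 14700 * 0.974 = 14318
Group 5: 13800 * 0.963 = 13289
Group 6: 13000 * 0.97 = 12610
End of period: [3832, 7832, 4338, 14318, 13289, 12610]
Period 2:
Births: 7832 * 0.466 = 3650 ; 4338 * 0.118 = 512 → 4162
Group 2: 3832 * 0.979 = 3752
Group 3: 7832 * 0.964 = 7550
Group 4: 4338 * 0.974 = 4225
Group 5: 14318 * 0.963 = 13788
Group 6: 13289 * 0.97 = 12890
End of period: [4162, 3752, 7550, 4225, 13788, 12890]
Period 3:
Births: 3752 * 0.466 = 1748 ; 7550 * 0.118 = 891 → 2639
Group 2: 4162 * 0.979 = 4075
Group 3: 3752 * 0.964 = 3617
Group 4: 7550 * 0.974 = 7354
Group 5: 4225 * 0.963 = 4069
Group 6: 13788 * 0.97 = 13374
End of period: [2639, 4075, 3617, 7354, 4069, 13374]
Scenario B total after 3 periods: 35128
Difference B − A = 35128 − 35663 = -535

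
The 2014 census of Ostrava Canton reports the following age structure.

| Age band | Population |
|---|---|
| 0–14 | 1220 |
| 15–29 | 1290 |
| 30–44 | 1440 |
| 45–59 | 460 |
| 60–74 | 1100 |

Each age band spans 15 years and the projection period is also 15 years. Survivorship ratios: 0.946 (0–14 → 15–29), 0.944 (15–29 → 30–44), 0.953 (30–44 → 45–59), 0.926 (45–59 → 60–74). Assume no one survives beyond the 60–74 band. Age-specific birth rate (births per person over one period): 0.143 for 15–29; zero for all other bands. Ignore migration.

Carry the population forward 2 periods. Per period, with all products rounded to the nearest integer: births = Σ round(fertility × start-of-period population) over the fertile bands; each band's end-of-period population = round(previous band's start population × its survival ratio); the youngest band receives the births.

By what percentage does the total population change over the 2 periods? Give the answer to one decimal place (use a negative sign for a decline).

Call the bands 1 to 5, youngest first.
[period 1]
Births: 1290 × 0.143 = 184
Band 2: 1220 × 0.946 = 1154
Band 3: 1290 × 0.944 = 1218
Band 4: 1440 × 0.953 = 1372
Band 5: 460 × 0.926 = 426
→ [184, 1154, 1218, 1372, 426]
[period 2]
Births: 1154 × 0.143 = 165
Band 2: 184 × 0.946 = 174
Band 3: 1154 × 0.944 = 1089
Band 4: 1218 × 0.953 = 1161
Band 5: 1372 × 0.926 = 1270
→ [165, 174, 1089, 1161, 1270]
Total: 5510 → 3859; change = -1651; percentage change = -30.0%

-30.0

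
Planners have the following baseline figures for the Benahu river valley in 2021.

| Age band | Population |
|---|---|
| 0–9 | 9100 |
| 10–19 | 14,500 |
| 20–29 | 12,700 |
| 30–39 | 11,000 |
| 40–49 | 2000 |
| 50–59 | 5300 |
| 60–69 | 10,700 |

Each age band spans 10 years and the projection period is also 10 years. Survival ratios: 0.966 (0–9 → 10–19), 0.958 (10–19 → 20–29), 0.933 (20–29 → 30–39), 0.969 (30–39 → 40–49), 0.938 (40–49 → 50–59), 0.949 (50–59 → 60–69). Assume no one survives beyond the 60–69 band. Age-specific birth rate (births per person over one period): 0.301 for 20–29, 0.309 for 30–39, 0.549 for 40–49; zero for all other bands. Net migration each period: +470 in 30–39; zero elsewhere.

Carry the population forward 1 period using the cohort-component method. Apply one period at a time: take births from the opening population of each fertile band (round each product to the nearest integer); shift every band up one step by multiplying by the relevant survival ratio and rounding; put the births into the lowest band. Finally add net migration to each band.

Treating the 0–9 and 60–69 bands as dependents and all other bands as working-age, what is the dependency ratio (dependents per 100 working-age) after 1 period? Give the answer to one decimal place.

(Groups numbered youngest = 1 to oldest = 7.)
Period 1.
Births: 12700 × 0.301 = 3823, 11000 × 0.309 = 3399, 2000 × 0.549 = 1098 — total 8320
Group 2: 9100 × 0.966 = 8791
Group 3: 14500 × 0.958 = 13891
Group 4: 12700 × 0.933 = 11849
Group 5: 11000 × 0.969 = 10659
Group 6: 2000 × 0.938 = 1876
Group 7: 5300 × 0.949 = 5030
Net migration: Group 4 + 470 → 12319
Giving 8320 / 8791 / 13891 / 12319 / 10659 / 1876 / 5030.
Dependents (band 0–9 + band 60–69) = 8320 + 5030 = 13350; working-age = 47536; ratio = 13350/47536 × 100 = 28.1

28.1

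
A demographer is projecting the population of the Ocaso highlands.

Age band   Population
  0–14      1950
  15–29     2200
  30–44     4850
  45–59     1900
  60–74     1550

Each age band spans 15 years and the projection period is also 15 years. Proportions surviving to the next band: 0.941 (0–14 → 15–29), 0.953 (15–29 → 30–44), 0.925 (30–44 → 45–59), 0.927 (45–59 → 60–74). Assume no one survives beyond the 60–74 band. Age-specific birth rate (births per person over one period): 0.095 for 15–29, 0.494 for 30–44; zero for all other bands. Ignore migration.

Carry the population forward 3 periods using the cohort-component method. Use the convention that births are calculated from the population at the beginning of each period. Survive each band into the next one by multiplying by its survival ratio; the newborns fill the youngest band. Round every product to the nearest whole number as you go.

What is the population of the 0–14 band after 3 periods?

Call the bands 1 to 5, youngest first.
Period 1.
Births: 2200 × 0.095 = 209 ; 4850 × 0.494 = 2396 ⇒ total 2605
Band 2: 1950 × 0.941 = 1835
Band 3: 2200 × 0.953 = 2097
Band 4: 4850 × 0.925 = 4486
Band 5: 1900 × 0.927 = 1761
Population now: 0–14=2605, 15–29=1835, 30–44=2097, 45–59=4486, 60–74=1761
Period 2.
Births: 1835 × 0.095 = 174 ; 2097 × 0.494 = 1036 ⇒ total 1210
Band 2: 2605 × 0.941 = 2451
Band 3: 1835 × 0.953 = 1749
Band 4: 2097 × 0.925 = 1940
Band 5: 4486 × 0.927 = 4159
Population now: 0–14=1210, 15–29=2451, 30–44=1749, 45–59=1940, 60–74=4159
Period 3.
Births: 2451 × 0.095 = 233 ; 1749 × 0.494 = 864 ⇒ total 1097
Band 2: 1210 × 0.941 = 1139
Band 3: 2451 × 0.953 = 2336
Band 4: 1749 × 0.925 = 1618
Band 5: 1940 × 0.927 = 1798
Population now: 0–14=1097, 15–29=1139, 30–44=2336, 45–59=1618, 60–74=1798

1097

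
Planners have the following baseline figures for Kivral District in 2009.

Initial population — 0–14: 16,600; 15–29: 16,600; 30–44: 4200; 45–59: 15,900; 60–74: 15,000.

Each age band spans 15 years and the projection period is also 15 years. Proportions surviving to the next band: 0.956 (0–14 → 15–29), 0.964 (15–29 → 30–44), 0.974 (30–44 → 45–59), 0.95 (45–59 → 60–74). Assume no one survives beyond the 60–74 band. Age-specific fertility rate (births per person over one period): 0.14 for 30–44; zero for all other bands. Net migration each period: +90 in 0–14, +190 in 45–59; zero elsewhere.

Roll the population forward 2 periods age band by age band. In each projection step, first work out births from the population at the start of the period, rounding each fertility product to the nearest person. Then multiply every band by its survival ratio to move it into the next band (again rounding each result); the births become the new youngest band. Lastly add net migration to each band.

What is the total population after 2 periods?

38120

Numbering the groups 1..5 from youngest to oldest:
[period 1]
Births: 4200 * 0.14 = 588
Group 2: 16600 * 0.956 = 15870
Group 3: 16600 * 0.964 = 16002
Group 4: 4200 * 0.974 = 4091
Group 5: 15900 * 0.95 = 15105
Net migration: Group 1 + 90 → 678; Group 4 + 190 → 4281
→ [678, 15870, 16002, 4281, 15105]
[period 2]
Births: 16002 * 0.14 = 2240
Group 2: 678 * 0.956 = 648
Group 3: 15870 * 0.964 = 15299
Group 4: 16002 * 0.974 = 15586
Group 5: 4281 * 0.95 = 4067
Net migration: Group 1 + 90 → 2330; Group 4 + 190 → 15776
→ [2330, 648, 15299, 15776, 4067]
Total after period 2: 2330 + 648 + 15299 + 15776 + 4067 = 38120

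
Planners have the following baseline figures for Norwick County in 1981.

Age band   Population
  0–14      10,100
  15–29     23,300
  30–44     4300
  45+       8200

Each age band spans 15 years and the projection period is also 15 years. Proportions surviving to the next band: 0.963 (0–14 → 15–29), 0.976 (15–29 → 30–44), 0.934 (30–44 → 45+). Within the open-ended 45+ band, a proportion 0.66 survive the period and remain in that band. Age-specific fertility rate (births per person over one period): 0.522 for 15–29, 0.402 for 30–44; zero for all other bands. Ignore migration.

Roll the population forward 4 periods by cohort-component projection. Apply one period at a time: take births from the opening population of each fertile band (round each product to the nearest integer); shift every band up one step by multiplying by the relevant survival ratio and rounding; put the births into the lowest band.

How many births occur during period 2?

14219

After projecting period 1:
Births: 23300 * 0.522 = 12163 ; 4300 * 0.402 = 1729 — total 13892
15–29: 10100 * 0.963 = 9726
30–44: 23300 * 0.976 = 22741
45+: 4300 * 0.934 + 8200 * 0.66 = 4016 + 5412 = 9428
Giving 13892 / 9726 / 22741 / 9428.
After projecting period 2:
Births: 9726 * 0.522 = 5077 ; 22741 * 0.402 = 9142 — total 14219
15–29: 13892 * 0.963 = 13378
30–44: 9726 * 0.976 = 9493
45+: 22741 * 0.934 + 9428 * 0.66 = 21240 + 6222 = 27462
Giving 14219 / 13378 / 9493 / 27462.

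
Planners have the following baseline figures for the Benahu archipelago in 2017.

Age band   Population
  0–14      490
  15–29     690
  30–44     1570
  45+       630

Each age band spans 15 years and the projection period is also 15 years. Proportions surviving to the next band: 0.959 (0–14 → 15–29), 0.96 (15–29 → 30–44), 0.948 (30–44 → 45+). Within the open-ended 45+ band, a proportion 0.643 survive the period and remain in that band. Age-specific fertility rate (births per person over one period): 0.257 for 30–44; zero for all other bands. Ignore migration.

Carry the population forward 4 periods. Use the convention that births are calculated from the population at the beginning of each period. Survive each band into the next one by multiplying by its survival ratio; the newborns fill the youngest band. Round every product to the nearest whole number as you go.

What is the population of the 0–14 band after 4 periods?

(Bands numbered youngest = 1 to oldest = 4.)
[period 1]
Births: 1570 * 0.257 = 403
Band 2: 490 * 0.959 = 470
Band 3: 690 * 0.96 = 662
Band 4: 1570 * 0.948 + 630 * 0.643 = 1488 + 405 = 1893
→ [403, 470, 662, 1893]
[period 2]
Births: 662 * 0.257 = 170
Band 2: 403 * 0.959 = 386
Band 3: 470 * 0.96 = 451
Band 4: 662 * 0.948 + 1893 * 0.643 = 628 + 1217 = 1845
→ [170, 386, 451, 1845]
[period 3]
Births: 451 * 0.257 = 116
Band 2: 170 * 0.959 = 163
Band 3: 386 * 0.96 = 371
Band 4: 451 * 0.948 + 1845 * 0.643 = 428 + 1186 = 1614
→ [116, 163, 371, 1614]
[period 4]
Births: 371 * 0.257 = 95
Band 2: 116 * 0.959 = 111
Band 3: 163 * 0.96 = 156
Band 4: 371 * 0.948 + 1614 * 0.643 = 352 + 1038 = 1390
→ [95, 111, 156, 1390]

95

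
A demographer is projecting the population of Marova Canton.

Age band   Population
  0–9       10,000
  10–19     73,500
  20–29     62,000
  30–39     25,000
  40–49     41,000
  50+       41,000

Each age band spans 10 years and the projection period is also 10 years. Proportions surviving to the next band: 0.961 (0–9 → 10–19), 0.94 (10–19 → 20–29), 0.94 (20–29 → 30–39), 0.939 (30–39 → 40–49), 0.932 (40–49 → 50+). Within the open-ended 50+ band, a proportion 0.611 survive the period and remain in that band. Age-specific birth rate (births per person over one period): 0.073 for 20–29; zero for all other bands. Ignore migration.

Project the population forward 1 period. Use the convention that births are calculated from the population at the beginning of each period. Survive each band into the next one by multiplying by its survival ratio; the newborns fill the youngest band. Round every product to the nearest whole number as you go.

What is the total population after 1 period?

After projecting period 1:
Births: 62000 × 0.073 = 4526
10–19: 10000 × 0.961 = 9610
20–29: 73500 × 0.94 = 69090
30–39: 62000 × 0.94 = 58280
40–49: 25000 × 0.939 = 23475
50+: 41000 × 0.932 + 41000 × 0.611 = 38212 + 25051 = 63263
→ [4526, 9610, 69090, 58280, 23475, 63263]
Total after period 1: 4526 + 9610 + 69090 + 58280 + 23475 + 63263 = 228244

228244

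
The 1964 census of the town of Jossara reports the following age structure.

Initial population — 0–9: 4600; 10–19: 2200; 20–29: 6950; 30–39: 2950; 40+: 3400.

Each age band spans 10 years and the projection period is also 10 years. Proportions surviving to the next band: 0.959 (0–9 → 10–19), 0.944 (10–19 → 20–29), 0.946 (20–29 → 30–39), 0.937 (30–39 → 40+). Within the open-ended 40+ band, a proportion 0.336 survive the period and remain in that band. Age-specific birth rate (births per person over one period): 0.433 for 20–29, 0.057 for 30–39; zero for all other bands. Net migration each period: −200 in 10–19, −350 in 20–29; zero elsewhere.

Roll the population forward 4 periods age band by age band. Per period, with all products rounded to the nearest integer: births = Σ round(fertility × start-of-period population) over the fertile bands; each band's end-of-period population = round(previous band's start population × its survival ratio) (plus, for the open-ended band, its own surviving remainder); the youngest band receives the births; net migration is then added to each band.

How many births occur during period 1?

3177

(Bands numbered youngest = 1 to oldest = 5.)
Period 1.
Births: 6950 × 0.433 = 3009  |  2950 × 0.057 = 168 — total 3177
Band 2: 4600 × 0.959 = 4411
Band 3: 2200 × 0.944 = 2077
Band 4: 6950 × 0.946 = 6575
Band 5: 2950 × 0.937 + 3400 × 0.336 = 2764 + 1142 = 3906
Net migration: Band 2 − 200 → 4211; Band 3 − 350 → 1727
→ [3177, 4211, 1727, 6575, 3906]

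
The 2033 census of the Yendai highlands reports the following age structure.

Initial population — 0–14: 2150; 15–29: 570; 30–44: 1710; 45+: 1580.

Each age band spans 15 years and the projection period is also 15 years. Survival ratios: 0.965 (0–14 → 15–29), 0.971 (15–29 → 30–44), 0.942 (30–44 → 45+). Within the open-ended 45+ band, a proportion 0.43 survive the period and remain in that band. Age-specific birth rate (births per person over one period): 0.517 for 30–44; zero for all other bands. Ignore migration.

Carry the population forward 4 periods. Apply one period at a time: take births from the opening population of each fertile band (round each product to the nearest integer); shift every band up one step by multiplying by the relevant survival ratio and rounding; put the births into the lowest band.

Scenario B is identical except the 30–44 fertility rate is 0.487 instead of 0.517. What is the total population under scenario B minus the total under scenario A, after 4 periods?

After projecting period 1:
Births: 1710 × 0.517 = 884
15–29: 2150 × 0.965 = 2075
30–44: 570 × 0.971 = 553
45+: 1710 × 0.942 + 1580 × 0.43 = 1611 + 679 = 2290
End of period: [884, 2075, 553, 2290]
After projecting period 2:
Births: 553 × 0.517 = 286
15–29: 884 × 0.965 = 853
30–44: 2075 × 0.971 = 2015
45+: 553 × 0.942 + 2290 × 0.43 = 521 + 985 = 1506
End of period: [286, 853, 2015, 1506]
After projecting period 3:
Births: 2015 × 0.517 = 1042
15–29: 286 × 0.965 = 276
30–44: 853 × 0.971 = 828
45+: 2015 × 0.942 + 1506 × 0.43 = 1898 + 648 = 2546
End of period: [1042, 276, 828, 2546]
After projecting period 4:
Births: 828 × 0.517 = 428
15–29: 1042 × 0.965 = 1006
30–44: 276 × 0.971 = 268
45+: 828 × 0.942 + 2546 × 0.43 = 780 + 1095 = 1875
End of period: [428, 1006, 268, 1875]
Scenario A total after 4 periods: 3577
Scenario B projection —
After projecting period 1:
Births: 1710 × 0.487 = 833
15–29: 2150 × 0.965 = 2075
30–44: 570 × 0.971 = 553
45+: 1710 × 0.942 + 1580 × 0.43 = 1611 + 679 = 2290
End of period: [833, 2075, 553, 2290]
After projecting period 2:
Births: 553 × 0.487 = 269
15–29: 833 × 0.965 = 804
30–44: 2075 × 0.971 = 2015
45+: 553 × 0.942 + 2290 × 0.43 = 521 + 985 = 1506
End of period: [269, 804, 2015, 1506]
After projecting period 3:
Births: 2015 × 0.487 = 981
15–29: 269 × 0.965 = 260
30–44: 804 × 0.971 = 781
45+: 2015 × 0.942 + 1506 × 0.43 = 1898 + 648 = 2546
End of period: [981, 260, 781, 2546]
After projecting period 4:
Births: 781 × 0.487 = 380
15–29: 981 × 0.965 = 947
30–44: 260 × 0.971 = 252
45+: 781 × 0.942 + 2546 × 0.43 = 736 + 1095 = 1831
End of period: [380, 947, 252, 1831]
Scenario B total after 4 periods: 3410
Difference B − A = 3410 − 3577 = -167

-167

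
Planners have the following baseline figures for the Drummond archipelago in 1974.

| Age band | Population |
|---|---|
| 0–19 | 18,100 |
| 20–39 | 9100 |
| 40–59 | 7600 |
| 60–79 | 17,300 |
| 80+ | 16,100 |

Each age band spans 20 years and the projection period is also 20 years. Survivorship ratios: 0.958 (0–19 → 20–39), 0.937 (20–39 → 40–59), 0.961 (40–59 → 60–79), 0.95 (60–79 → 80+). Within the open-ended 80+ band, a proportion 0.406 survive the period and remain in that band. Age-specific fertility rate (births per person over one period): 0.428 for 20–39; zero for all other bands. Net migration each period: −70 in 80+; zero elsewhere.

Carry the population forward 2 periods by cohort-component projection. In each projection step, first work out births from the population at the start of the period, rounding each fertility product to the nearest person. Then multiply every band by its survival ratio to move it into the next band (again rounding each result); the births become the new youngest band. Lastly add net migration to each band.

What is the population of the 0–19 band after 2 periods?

Let band 1 be 0–19 through band 5 = 80+.
— Period 1 —
Births: 9100 * 0.428 = 3895
Band 2: 18100 * 0.958 = 17340
Band 3: 9100 * 0.937 = 8527
Band 4: 7600 * 0.961 = 7304
Band 5: 17300 * 0.95 + 16100 * 0.406 = 16435 + 6537 = 22972
Net migration: Band 5 − 70 → 22902
Population now: 0–19=3895, 20–39=17340, 40–59=8527, 60–79=7304, 80+=22902
— Period 2 —
Births: 17340 * 0.428 = 7422
Band 2: 3895 * 0.958 = 3731
Band 3: 17340 * 0.937 = 16248
Band 4: 8527 * 0.961 = 8194
Band 5: 7304 * 0.95 + 22902 * 0.406 = 6939 + 9298 = 16237
Net migration: Band 5 − 70 → 16167
Population now: 0–19=7422, 20–39=3731, 40–59=16248, 60–79=8194, 80+=16167

7422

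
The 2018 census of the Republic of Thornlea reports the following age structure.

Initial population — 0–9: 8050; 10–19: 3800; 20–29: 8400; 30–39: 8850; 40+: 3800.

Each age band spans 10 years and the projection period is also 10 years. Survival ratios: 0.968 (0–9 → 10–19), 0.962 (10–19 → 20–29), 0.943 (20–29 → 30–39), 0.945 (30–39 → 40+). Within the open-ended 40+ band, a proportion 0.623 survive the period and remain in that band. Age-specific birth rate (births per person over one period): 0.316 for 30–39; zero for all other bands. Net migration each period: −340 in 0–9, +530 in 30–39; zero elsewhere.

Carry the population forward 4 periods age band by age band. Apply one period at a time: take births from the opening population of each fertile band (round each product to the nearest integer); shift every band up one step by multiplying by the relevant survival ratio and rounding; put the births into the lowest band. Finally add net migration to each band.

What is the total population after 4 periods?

Period 1.
Births: 8850 * 0.316 = 2797
10–19: 8050 * 0.968 = 7792
20–29: 3800 * 0.962 = 3656
30–39: 8400 * 0.943 = 7921
40+: 8850 * 0.945 + 3800 * 0.623 = 8363 + 2367 = 10730
Net migration: 0–9 − 340 → 2457; 30–39 + 530 → 8451
Giving 2457 / 7792 / 3656 / 8451 / 10730.
Period 2.
Births: 8451 * 0.316 = 2671
10–19: 2457 * 0.968 = 2378
20–29: 7792 * 0.962 = 7496
30–39: 3656 * 0.943 = 3448
40+: 8451 * 0.945 + 10730 * 0.623 = 7986 + 6685 = 14671
Net migration: 0–9 − 340 → 2331; 30–39 + 530 → 3978
Giving 2331 / 2378 / 7496 / 3978 / 14671.
Period 3.
Births: 3978 * 0.316 = 1257
10–19: 2331 * 0.968 = 2256
20–29: 2378 * 0.962 = 2288
30–39: 7496 * 0.943 = 7069
40+: 3978 * 0.945 + 14671 * 0.623 = 3759 + 9140 = 12899
Net migration: 0–9 − 340 → 917; 30–39 + 530 → 7599
Giving 917 / 2256 / 2288 / 7599 / 12899.
Period 4.
Births: 7599 * 0.316 = 2401
10–19: 917 * 0.968 = 888
20–29: 2256 * 0.962 = 2170
30–39: 2288 * 0.943 = 2158
40+: 7599 * 0.945 + 12899 * 0.623 = 7181 + 8036 = 15217
Net migration: 0–9 − 340 → 2061; 30–39 + 530 → 2688
Giving 2061 / 888 / 2170 / 2688 / 15217.
Total after period 4: 2061 + 888 + 2170 + 2688 + 15217 = 23024

23024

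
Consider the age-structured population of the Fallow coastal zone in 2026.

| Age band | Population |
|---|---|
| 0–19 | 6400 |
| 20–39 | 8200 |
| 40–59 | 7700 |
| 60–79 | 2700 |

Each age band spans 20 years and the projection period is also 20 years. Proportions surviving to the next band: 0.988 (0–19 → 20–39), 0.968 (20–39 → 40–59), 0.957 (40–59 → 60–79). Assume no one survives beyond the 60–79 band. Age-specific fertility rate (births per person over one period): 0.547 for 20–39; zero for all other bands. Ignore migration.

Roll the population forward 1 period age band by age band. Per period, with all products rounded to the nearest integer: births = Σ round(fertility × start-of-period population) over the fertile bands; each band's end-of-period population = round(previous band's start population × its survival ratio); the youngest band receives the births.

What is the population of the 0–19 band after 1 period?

[period 1]
Births: 8200 × 0.547 = 4485
20–39: 6400 × 0.988 = 6323
40–59: 8200 × 0.968 = 7938
60–79: 7700 × 0.957 = 7369
→ [4485, 6323, 7938, 7369]

4485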